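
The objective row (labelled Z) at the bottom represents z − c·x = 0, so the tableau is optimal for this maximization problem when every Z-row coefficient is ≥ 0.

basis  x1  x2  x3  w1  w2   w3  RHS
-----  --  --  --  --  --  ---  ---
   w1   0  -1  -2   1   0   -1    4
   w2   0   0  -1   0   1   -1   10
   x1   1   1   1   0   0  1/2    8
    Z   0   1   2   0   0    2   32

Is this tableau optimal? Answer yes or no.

yes

Every Z-row coefficient is ≥ 0, so the tableau is optimal.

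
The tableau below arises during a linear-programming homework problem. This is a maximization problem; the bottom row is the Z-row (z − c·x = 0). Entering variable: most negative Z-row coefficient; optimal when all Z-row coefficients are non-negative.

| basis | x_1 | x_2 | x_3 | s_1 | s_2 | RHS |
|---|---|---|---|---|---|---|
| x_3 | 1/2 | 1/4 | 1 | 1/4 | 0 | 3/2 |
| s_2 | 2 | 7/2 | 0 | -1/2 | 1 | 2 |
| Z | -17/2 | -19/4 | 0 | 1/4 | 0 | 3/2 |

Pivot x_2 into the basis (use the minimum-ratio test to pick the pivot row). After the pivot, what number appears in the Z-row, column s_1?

Ratio test on column x_2 — row 1: (3/2)/(1/4) = 6; row 2: 2/(7/2) = 4/7. Minimum is 4/7 at row 2 (s_2 leaves); pivot element 7/2.
Divide row 2 by 7/2; eliminate column x_2 from the other rows.
Z-row update in column s_1: 1/4 − (-19/4)·(-1/7) = -3/7.

-3/7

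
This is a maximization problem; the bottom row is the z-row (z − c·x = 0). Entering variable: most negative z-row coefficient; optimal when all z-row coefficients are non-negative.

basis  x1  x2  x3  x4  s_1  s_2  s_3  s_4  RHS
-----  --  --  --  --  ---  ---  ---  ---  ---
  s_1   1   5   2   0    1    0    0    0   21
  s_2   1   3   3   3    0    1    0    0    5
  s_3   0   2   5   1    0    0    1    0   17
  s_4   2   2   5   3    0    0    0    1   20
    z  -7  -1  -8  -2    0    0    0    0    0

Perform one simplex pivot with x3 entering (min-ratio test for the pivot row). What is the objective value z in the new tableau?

Ratio test on column x3 — row 1: 21/2 = 21/2; row 2: 5/3 = 5/3; row 3: 17/5 = 17/5; row 4: 20/5 = 4. Minimum is 5/3 at row 2 (s_2 leaves); pivot element 3.
Pivot on row 2; the z-row RHS becomes 0 − (-8)·(5/3) = 40/3.

40/3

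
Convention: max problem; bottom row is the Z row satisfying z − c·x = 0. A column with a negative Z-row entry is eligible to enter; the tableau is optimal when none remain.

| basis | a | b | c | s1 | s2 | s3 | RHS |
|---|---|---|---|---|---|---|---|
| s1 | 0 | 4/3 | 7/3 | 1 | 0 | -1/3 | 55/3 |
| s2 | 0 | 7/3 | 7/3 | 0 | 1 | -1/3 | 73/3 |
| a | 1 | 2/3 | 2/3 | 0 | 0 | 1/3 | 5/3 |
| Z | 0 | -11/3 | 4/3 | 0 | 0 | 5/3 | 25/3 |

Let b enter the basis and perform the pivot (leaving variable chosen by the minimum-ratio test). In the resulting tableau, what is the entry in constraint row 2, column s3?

Ratio test on column b — row 1: (55/3)/(4/3) = 55/4; row 2: (73/3)/(7/3) = 73/7; row 3: (5/3)/(2/3) = 5/2. Minimum is 5/2 at row 3 (a leaves); pivot element 2/3.
Divide row 3 by 2/3; eliminate column b from the other rows.
Row 2 update in column s3: -1/3 − (7/3)·(1/2) = -3/2.

-3/2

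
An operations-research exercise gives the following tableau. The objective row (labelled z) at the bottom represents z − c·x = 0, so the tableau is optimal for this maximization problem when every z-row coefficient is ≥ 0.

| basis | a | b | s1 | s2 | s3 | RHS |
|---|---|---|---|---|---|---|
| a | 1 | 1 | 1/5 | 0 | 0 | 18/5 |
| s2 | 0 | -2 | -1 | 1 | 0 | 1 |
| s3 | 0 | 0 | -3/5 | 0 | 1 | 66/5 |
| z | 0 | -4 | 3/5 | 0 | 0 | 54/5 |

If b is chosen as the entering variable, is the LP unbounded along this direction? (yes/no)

no

Column b has positive entries in row(s) 1, so the ratio test bounds it — not unbounded.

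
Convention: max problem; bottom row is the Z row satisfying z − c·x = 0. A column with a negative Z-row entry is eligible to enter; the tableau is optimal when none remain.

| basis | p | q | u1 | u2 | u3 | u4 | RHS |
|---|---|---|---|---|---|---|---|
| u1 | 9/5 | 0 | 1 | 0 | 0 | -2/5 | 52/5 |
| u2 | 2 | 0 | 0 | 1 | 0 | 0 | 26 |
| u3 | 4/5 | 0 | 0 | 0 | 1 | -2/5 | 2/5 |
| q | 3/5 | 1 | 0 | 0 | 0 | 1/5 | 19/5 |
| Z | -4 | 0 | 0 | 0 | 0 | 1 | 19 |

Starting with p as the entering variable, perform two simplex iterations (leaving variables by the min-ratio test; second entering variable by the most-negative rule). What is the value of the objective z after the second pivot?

Ratio test on column p — row 1: (52/5)/(9/5) = 52/9; row 2: 26/2 = 13; row 3: (2/5)/(4/5) = 1/2; row 4: (19/5)/(3/5) = 19/3. Minimum is 1/2 at row 3 (u3 leaves); pivot element 4/5.
Pivot on row 3; the Z-row RHS becomes 19 − (-4)·(1/2) = 21.
Next entering variable (most negative Z-row entry -1): u4.
Ratio test on column u4 — row 1: (19/2)/(1/2) = 19; row 2: 25/1 = 25; row 3: entry -1/2 ≤ 0; row 4: (7/2)/(1/2) = 7. Minimum is 7 at row 4 (q leaves); pivot element 1/2.
After the second pivot the Z-row RHS is 21 − (-1)·7 = 28.

28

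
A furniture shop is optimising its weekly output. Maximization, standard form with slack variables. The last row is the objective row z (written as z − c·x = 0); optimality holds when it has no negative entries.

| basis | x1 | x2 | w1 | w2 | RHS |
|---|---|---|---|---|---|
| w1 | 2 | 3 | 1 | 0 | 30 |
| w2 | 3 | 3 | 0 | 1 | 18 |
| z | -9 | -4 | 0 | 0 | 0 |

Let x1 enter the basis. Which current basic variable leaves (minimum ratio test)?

Column x1 entries and ratios — w1: 30/2 = 15; w2: 18/3 = 6.
Smallest ratio is 6 in the row of w2, so w2 leaves.

w2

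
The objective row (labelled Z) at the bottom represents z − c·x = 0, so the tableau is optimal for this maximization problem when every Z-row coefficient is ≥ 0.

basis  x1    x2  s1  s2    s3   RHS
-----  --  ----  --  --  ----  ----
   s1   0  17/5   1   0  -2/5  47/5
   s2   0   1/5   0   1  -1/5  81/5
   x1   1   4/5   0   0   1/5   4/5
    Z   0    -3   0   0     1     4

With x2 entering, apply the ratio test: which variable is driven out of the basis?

Column x2 entries and ratios — s1: (47/5)/(17/5) = 47/17; s2: (81/5)/(1/5) = 81; x1: (4/5)/(4/5) = 1.
Smallest ratio is 1 in the row of x1, so x1 leaves.

x1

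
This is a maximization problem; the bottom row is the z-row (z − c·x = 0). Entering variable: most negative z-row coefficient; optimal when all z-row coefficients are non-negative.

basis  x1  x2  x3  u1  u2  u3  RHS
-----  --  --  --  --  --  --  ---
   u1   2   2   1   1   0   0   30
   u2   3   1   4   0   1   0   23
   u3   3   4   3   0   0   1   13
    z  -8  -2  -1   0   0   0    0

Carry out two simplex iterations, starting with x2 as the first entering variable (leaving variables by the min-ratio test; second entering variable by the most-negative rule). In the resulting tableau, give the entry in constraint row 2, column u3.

Ratio test on column x2 — row 1: 30/2 = 15; row 2: 23/1 = 23; row 3: 13/4 = 13/4. Minimum is 13/4 at row 3 (u3 leaves); pivot element 4.
Divide row 3 by 4; eliminate column x2 from the other rows.
Second iteration: most negative z-row entry is -13/2 in column x1, so x1 enters.
Ratio test on column x1 — row 1: (47/2)/(1/2) = 47; row 2: (79/4)/(9/4) = 79/9; row 3: (13/4)/(3/4) = 13/3. Minimum is 13/3 at row 3 (x2 leaves); pivot element 3/4.
Divide row 3 by 3/4; eliminate column x1 from the other rows.
After both pivots, the entry at constraint row 2, column u3 is -1.

-1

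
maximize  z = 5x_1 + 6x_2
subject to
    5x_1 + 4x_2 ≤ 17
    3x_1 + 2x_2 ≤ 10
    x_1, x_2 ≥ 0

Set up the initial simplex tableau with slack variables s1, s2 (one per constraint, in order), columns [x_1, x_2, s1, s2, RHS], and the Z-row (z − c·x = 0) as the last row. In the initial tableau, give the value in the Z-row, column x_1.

-5

The Z-row carries the negated objective coefficients: the x_1 entry is -5.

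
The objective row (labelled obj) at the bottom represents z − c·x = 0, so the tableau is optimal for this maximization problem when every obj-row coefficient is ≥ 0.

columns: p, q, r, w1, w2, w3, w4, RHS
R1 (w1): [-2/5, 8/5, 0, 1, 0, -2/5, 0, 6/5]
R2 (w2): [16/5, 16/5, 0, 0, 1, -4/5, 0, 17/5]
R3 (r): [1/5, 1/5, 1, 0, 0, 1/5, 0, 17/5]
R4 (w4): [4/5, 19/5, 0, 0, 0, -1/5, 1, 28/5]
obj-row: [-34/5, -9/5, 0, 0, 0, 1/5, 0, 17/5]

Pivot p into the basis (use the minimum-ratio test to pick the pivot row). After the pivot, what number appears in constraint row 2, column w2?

5/16

Ratio test on column p — row 1: entry -2/5 ≤ 0; row 2: (17/5)/(16/5) = 17/16; row 3: (17/5)/(1/5) = 17; row 4: (28/5)/(4/5) = 7. Minimum is 17/16 at row 2 (w2 leaves); pivot element 16/5.
Divide row 2 by 16/5; eliminate column p from the other rows.
In the new row 2, the w2 entry is the old entry divided by the pivot: 1/(16/5) = 5/16.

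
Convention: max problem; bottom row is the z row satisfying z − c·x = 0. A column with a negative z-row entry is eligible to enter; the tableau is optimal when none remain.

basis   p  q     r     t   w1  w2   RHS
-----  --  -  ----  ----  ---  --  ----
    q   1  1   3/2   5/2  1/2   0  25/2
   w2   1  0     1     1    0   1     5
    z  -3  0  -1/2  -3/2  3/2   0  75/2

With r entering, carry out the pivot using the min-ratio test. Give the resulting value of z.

40

Ratio test on column r — row 1: (25/2)/(3/2) = 25/3; row 2: 5/1 = 5. Minimum is 5 at row 2 (w2 leaves); pivot element 1.
Pivot on row 2; the z-row RHS becomes 75/2 − (-1/2)·5 = 40.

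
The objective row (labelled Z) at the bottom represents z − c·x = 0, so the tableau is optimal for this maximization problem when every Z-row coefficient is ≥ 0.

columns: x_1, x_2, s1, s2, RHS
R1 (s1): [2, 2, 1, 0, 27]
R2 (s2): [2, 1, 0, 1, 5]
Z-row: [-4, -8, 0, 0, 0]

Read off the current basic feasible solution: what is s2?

s2 is basic (row 2); its value is the RHS of that row, 5.

5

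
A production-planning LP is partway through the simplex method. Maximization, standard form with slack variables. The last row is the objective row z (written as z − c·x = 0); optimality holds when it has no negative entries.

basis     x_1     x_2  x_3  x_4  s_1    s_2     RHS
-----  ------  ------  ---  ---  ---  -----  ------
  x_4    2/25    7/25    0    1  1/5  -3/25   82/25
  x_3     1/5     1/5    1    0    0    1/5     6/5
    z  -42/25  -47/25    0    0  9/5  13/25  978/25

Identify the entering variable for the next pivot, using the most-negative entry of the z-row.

Negative z-row entries: x_1: -42/25, x_2: -47/25.
The most negative is -47/25 in column x_2, so x_2 enters.

x_2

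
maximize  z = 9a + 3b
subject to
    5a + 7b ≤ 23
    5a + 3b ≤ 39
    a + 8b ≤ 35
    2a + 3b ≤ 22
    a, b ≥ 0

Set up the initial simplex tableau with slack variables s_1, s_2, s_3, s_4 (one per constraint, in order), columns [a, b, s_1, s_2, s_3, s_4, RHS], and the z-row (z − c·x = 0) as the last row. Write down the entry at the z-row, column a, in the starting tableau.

The z-row carries the negated objective coefficients: the a entry is -9.

-9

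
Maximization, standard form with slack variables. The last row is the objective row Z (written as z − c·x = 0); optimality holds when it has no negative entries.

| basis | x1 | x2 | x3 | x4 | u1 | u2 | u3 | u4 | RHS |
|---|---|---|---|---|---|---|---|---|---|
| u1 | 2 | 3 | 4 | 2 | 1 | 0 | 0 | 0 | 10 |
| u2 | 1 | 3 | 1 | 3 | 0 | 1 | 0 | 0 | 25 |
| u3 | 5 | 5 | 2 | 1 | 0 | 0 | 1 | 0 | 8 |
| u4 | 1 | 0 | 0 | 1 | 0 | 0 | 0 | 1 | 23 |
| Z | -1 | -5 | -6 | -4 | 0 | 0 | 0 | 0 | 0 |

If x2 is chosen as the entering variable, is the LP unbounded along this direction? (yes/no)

no

Column x2 has positive entries in row(s) 1, 2, 3, so the ratio test bounds it — not unbounded.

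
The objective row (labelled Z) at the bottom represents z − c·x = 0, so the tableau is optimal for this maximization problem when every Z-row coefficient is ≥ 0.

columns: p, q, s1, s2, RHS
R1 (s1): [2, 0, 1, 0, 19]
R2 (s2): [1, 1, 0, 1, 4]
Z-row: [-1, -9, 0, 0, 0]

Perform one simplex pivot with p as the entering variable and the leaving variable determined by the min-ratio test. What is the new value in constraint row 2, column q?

Ratio test on column p — row 1: 19/2 = 19/2; row 2: 4/1 = 4. Minimum is 4 at row 2 (s2 leaves); pivot element 1.
Divide row 2 by 1; eliminate column p from the other rows.
In the new row 2, the q entry is the old entry divided by the pivot: 1/1 = 1.

1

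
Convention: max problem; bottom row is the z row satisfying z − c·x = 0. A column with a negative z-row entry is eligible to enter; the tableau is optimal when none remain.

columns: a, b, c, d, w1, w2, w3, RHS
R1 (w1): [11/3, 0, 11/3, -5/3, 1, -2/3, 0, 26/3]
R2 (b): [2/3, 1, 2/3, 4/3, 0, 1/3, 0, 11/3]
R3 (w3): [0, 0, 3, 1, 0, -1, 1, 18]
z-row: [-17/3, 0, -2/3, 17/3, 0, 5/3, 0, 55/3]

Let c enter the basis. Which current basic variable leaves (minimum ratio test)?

w1

Column c entries and ratios — w1: (26/3)/(11/3) = 26/11; b: (11/3)/(2/3) = 11/2; w3: 18/3 = 6.
Smallest ratio is 26/11 in the row of w1, so w1 leaves.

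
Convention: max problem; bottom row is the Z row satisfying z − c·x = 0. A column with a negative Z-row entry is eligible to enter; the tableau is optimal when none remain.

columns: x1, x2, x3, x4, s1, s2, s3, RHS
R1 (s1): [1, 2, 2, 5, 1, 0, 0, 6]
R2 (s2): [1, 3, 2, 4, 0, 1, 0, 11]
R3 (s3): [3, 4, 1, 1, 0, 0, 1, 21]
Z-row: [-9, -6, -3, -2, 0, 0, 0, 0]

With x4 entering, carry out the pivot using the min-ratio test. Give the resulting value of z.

Ratio test on column x4 — row 1: 6/5 = 6/5; row 2: 11/4 = 11/4; row 3: 21/1 = 21. Minimum is 6/5 at row 1 (s1 leaves); pivot element 5.
Pivot on row 1; the Z-row RHS becomes 0 − (-2)·(6/5) = 12/5.

12/5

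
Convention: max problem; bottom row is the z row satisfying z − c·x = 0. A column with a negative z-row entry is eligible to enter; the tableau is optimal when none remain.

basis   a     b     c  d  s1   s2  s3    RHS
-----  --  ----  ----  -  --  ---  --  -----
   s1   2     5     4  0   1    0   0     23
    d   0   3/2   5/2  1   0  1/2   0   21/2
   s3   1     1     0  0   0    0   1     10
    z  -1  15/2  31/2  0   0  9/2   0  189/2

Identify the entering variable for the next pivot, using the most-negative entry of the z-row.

Negative z-row entries: a: -1.
The most negative is -1 in column a, so a enters.

a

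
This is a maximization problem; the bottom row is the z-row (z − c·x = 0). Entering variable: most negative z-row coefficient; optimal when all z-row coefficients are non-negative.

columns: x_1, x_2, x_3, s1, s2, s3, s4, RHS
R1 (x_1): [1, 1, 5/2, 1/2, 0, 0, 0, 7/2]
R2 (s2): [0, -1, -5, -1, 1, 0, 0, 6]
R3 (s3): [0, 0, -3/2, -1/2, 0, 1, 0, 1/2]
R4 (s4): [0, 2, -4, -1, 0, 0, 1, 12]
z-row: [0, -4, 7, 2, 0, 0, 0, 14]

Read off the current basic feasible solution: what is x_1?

7/2

x_1 is basic (row 1); its value is the RHS of that row, 7/2.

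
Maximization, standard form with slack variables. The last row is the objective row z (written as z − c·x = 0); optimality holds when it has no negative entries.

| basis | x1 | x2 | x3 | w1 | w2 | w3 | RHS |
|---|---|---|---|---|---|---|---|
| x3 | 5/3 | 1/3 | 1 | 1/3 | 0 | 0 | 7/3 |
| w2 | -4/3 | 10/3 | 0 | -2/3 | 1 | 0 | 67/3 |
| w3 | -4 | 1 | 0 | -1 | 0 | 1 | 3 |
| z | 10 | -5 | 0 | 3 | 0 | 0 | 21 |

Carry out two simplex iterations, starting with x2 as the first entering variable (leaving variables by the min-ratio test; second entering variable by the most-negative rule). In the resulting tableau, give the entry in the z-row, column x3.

Ratio test on column x2 — row 1: (7/3)/(1/3) = 7; row 2: (67/3)/(10/3) = 67/10; row 3: 3/1 = 3. Minimum is 3 at row 3 (w3 leaves); pivot element 1.
Divide row 3 by 1; eliminate column x2 from the other rows.
Second iteration: most negative z-row entry is -10 in column x1, so x1 enters.
Ratio test on column x1 — row 1: (4/3)/3 = 4/9; row 2: (37/3)/12 = 37/36; row 3: entry -4 ≤ 0. Minimum is 4/9 at row 1 (x3 leaves); pivot element 3.
Divide row 1 by 3; eliminate column x1 from the other rows.
After both pivots, the entry at the z-row, column x3 is 10/3.

10/3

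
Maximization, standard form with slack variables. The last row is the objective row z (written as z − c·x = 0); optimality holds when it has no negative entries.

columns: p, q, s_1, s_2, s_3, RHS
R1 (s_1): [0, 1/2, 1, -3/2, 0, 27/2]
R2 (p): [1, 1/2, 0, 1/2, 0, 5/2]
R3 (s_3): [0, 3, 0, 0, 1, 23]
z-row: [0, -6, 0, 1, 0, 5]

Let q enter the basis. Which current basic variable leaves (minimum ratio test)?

p

Column q entries and ratios — s_1: (27/2)/(1/2) = 27; p: (5/2)/(1/2) = 5; s_3: 23/3 = 23/3.
Smallest ratio is 5 in the row of p, so p leaves.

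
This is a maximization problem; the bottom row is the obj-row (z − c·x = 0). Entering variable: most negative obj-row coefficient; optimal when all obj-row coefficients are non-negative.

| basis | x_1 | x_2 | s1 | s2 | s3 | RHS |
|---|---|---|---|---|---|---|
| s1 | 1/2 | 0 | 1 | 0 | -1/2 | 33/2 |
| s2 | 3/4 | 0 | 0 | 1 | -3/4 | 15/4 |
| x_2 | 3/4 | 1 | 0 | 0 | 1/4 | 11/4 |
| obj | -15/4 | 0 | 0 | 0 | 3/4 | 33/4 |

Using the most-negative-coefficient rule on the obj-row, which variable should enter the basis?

Negative obj-row entries: x_1: -15/4.
The most negative is -15/4 in column x_1, so x_1 enters.

x_1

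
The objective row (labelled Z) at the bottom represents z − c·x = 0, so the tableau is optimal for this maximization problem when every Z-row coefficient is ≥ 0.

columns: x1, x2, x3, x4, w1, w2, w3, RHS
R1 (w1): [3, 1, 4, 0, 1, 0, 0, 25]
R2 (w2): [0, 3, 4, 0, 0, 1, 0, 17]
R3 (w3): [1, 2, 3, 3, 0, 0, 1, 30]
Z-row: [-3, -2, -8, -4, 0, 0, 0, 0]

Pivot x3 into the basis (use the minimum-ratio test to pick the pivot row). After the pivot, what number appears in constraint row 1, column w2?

-1

Ratio test on column x3 — row 1: 25/4 = 25/4; row 2: 17/4 = 17/4; row 3: 30/3 = 10. Minimum is 17/4 at row 2 (w2 leaves); pivot element 4.
Divide row 2 by 4; eliminate column x3 from the other rows.
Row 1 update in column w2: 0 − 4·(1/4) = -1.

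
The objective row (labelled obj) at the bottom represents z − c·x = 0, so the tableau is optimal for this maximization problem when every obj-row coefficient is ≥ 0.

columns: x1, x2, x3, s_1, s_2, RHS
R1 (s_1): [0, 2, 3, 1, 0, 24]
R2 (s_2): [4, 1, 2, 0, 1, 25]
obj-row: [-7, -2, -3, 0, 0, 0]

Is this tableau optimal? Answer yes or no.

The obj-row has a negative entry -7 in column x1, so it is not optimal.

no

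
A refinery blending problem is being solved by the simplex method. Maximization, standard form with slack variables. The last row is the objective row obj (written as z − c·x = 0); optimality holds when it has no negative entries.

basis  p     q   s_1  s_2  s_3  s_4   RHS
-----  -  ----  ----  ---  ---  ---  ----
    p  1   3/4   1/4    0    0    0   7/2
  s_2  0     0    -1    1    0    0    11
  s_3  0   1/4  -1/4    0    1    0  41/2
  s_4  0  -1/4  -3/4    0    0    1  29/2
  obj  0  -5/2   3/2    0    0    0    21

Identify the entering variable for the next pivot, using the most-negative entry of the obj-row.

q

Negative obj-row entries: q: -5/2.
The most negative is -5/2 in column q, so q enters.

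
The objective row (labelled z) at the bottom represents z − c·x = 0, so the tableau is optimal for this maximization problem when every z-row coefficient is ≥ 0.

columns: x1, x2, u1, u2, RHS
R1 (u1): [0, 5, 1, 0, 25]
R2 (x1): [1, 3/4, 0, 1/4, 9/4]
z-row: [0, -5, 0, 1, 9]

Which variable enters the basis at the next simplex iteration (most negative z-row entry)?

x2

Negative z-row entries: x2: -5.
The most negative is -5 in column x2, so x2 enters.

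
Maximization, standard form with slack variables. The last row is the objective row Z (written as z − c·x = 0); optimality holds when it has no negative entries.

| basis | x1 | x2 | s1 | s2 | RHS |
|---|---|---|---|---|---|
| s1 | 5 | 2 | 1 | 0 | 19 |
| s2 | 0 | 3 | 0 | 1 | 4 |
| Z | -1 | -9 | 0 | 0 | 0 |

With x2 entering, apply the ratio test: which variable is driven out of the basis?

Column x2 entries and ratios — s1: 19/2 = 19/2; s2: 4/3 = 4/3.
Smallest ratio is 4/3 in the row of s2, so s2 leaves.

s2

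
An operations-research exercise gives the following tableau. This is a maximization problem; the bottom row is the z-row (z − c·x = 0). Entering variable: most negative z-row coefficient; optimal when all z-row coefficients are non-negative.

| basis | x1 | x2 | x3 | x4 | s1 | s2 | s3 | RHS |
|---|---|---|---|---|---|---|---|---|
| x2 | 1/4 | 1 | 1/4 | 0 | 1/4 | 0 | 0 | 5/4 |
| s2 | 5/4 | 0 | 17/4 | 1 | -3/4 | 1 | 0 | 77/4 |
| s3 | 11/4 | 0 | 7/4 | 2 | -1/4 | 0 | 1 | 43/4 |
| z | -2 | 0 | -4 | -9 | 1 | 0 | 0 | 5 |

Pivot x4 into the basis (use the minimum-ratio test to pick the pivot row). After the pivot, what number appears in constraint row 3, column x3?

7/8

Ratio test on column x4 — row 1: entry 0 ≤ 0; row 2: (77/4)/1 = 77/4; row 3: (43/4)/2 = 43/8. Minimum is 43/8 at row 3 (s3 leaves); pivot element 2.
Divide row 3 by 2; eliminate column x4 from the other rows.
In the new row 3, the x3 entry is the old entry divided by the pivot: (7/4)/2 = 7/8.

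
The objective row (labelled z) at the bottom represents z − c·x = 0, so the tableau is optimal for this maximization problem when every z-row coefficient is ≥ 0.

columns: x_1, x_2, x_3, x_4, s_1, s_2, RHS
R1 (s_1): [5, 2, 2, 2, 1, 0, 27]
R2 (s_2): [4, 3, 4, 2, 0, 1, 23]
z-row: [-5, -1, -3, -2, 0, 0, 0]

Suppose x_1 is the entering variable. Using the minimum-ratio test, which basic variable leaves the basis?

s_1

Column x_1 entries and ratios — s_1: 27/5 = 27/5; s_2: 23/4 = 23/4.
Smallest ratio is 27/5 in the row of s_1, so s_1 leaves.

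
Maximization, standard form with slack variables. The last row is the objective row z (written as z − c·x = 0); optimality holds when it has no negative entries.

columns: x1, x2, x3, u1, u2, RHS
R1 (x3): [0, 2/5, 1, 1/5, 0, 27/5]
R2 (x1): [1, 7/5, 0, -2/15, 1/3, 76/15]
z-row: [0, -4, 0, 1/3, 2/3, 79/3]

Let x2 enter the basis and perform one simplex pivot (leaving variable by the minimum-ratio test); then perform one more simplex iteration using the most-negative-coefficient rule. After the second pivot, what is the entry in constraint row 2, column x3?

Ratio test on column x2 — row 1: (27/5)/(2/5) = 27/2; row 2: (76/15)/(7/5) = 76/21. Minimum is 76/21 at row 2 (x1 leaves); pivot element 7/5.
Divide row 2 by 7/5; eliminate column x2 from the other rows.
Second iteration: most negative z-row entry is -1/21 in column u1, so u1 enters.
Ratio test on column u1 — row 1: (83/21)/(5/21) = 83/5; row 2: entry -2/21 ≤ 0. Minimum is 83/5 at row 1 (x3 leaves); pivot element 5/21.
Divide row 1 by 5/21; eliminate column u1 from the other rows.
After both pivots, the entry at constraint row 2, column x3 is 2/5.

2/5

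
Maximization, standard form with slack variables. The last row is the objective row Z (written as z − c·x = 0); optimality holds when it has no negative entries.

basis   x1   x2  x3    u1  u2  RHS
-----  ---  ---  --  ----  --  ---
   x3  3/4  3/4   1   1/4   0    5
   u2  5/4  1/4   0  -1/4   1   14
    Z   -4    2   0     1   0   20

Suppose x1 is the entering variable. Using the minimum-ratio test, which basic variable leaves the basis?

x3

Column x1 entries and ratios — x3: 5/(3/4) = 20/3; u2: 14/(5/4) = 56/5.
Smallest ratio is 20/3 in the row of x3, so x3 leaves.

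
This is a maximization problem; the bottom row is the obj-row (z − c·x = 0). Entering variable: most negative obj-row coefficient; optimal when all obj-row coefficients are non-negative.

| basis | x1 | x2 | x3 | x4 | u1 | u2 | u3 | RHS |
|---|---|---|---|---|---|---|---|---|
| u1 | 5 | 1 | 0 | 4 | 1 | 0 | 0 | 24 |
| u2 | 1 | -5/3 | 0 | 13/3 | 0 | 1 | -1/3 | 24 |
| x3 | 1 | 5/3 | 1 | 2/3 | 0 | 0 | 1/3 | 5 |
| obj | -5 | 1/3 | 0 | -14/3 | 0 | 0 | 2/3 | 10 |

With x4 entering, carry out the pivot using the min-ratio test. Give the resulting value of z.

466/13

Ratio test on column x4 — row 1: 24/4 = 6; row 2: 24/(13/3) = 72/13; row 3: 5/(2/3) = 15/2. Minimum is 72/13 at row 2 (u2 leaves); pivot element 13/3.
Pivot on row 2; the obj-row RHS becomes 10 − (-14/3)·(72/13) = 466/13.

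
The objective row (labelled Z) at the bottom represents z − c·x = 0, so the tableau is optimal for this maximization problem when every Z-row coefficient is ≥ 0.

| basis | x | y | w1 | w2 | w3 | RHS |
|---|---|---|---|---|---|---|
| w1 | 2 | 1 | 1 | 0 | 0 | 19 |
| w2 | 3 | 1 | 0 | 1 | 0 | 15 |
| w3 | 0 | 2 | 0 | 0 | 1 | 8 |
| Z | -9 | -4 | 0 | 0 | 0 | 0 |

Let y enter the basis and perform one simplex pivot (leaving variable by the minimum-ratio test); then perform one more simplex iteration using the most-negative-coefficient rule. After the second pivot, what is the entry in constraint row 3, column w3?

1/2

Ratio test on column y — row 1: 19/1 = 19; row 2: 15/1 = 15; row 3: 8/2 = 4. Minimum is 4 at row 3 (w3 leaves); pivot element 2.
Divide row 3 by 2; eliminate column y from the other rows.
Second iteration: most negative Z-row entry is -9 in column x, so x enters.
Ratio test on column x — row 1: 15/2 = 15/2; row 2: 11/3 = 11/3; row 3: entry 0 ≤ 0. Minimum is 11/3 at row 2 (w2 leaves); pivot element 3.
Divide row 2 by 3; eliminate column x from the other rows.
After both pivots, the entry at constraint row 3, column w3 is 1/2.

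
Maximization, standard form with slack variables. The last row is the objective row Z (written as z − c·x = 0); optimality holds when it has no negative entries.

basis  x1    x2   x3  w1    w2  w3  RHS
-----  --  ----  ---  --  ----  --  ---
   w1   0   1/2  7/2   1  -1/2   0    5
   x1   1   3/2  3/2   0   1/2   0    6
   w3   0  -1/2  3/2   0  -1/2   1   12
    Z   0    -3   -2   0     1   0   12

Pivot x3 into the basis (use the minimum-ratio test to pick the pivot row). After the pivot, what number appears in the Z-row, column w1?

4/7

Ratio test on column x3 — row 1: 5/(7/2) = 10/7; row 2: 6/(3/2) = 4; row 3: 12/(3/2) = 8. Minimum is 10/7 at row 1 (w1 leaves); pivot element 7/2.
Divide row 1 by 7/2; eliminate column x3 from the other rows.
Z-row update in column w1: 0 − (-2)·(2/7) = 4/7.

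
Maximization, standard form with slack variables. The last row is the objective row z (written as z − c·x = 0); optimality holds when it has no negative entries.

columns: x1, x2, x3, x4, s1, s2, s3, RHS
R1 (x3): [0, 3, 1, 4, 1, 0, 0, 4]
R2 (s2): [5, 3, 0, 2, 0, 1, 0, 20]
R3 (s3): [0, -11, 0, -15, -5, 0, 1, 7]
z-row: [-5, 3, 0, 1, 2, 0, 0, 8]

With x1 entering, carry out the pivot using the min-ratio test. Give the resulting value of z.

28

Ratio test on column x1 — row 1: entry 0 ≤ 0; row 2: 20/5 = 4; row 3: entry 0 ≤ 0. Minimum is 4 at row 2 (s2 leaves); pivot element 5.
Pivot on row 2; the z-row RHS becomes 8 − (-5)·4 = 28.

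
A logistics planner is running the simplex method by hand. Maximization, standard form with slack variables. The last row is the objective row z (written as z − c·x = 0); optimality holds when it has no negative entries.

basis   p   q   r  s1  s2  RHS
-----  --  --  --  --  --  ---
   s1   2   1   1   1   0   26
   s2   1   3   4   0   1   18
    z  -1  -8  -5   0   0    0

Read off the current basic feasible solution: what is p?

p is not in the basis, so in the current basic feasible solution p = 0.

0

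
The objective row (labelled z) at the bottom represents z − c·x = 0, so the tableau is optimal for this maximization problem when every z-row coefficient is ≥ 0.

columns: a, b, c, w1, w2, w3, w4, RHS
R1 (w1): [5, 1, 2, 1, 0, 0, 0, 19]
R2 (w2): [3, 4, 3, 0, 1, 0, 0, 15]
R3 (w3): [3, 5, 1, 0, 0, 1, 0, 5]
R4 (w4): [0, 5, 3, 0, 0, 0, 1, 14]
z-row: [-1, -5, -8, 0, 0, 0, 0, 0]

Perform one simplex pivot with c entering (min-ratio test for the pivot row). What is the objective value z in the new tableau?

Ratio test on column c — row 1: 19/2 = 19/2; row 2: 15/3 = 5; row 3: 5/1 = 5; row 4: 14/3 = 14/3. Minimum is 14/3 at row 4 (w4 leaves); pivot element 3.
Pivot on row 4; the z-row RHS becomes 0 − (-8)·(14/3) = 112/3.

112/3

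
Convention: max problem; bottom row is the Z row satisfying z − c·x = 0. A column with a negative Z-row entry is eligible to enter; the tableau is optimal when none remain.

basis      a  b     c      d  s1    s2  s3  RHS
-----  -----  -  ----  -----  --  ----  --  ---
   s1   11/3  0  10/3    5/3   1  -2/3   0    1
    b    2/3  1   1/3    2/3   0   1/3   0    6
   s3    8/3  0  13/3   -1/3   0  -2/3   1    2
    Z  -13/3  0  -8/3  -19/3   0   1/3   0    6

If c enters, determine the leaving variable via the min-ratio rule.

s1

Column c entries and ratios — s1: 1/(10/3) = 3/10; b: 6/(1/3) = 18; s3: 2/(13/3) = 6/13.
Smallest ratio is 3/10 in the row of s1, so s1 leaves.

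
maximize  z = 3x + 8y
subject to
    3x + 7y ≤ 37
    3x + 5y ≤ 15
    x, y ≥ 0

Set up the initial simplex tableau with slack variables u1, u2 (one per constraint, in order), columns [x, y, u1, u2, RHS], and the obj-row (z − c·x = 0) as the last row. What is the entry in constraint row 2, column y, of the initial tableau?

Constraint 2 has coefficient 5 on y.

5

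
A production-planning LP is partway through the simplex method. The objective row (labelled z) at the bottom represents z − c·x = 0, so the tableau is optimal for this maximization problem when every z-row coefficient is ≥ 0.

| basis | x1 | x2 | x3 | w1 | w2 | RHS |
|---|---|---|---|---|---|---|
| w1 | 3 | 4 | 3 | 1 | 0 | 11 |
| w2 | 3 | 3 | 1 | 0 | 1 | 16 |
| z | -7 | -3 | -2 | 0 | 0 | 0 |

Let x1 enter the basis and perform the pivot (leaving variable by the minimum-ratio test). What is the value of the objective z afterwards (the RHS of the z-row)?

Ratio test on column x1 — row 1: 11/3 = 11/3; row 2: 16/3 = 16/3. Minimum is 11/3 at row 1 (w1 leaves); pivot element 3.
Pivot on row 1; the z-row RHS becomes 0 − (-7)·(11/3) = 77/3.

77/3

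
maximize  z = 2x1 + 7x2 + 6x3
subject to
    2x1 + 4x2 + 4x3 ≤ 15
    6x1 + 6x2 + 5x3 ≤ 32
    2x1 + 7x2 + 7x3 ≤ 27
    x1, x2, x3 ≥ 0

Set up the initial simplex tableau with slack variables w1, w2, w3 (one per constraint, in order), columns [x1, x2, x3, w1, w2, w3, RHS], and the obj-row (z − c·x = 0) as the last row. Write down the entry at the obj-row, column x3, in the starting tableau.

-6

The obj-row carries the negated objective coefficients: the x3 entry is -6.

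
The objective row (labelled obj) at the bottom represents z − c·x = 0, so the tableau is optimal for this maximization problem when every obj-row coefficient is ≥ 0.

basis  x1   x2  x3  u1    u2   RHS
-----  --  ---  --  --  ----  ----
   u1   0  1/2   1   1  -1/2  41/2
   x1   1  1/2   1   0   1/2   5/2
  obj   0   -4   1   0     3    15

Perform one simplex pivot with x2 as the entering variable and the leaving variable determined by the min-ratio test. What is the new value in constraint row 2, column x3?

2

Ratio test on column x2 — row 1: (41/2)/(1/2) = 41; row 2: (5/2)/(1/2) = 5. Minimum is 5 at row 2 (x1 leaves); pivot element 1/2.
Divide row 2 by 1/2; eliminate column x2 from the other rows.
In the new row 2, the x3 entry is the old entry divided by the pivot: 1/(1/2) = 2.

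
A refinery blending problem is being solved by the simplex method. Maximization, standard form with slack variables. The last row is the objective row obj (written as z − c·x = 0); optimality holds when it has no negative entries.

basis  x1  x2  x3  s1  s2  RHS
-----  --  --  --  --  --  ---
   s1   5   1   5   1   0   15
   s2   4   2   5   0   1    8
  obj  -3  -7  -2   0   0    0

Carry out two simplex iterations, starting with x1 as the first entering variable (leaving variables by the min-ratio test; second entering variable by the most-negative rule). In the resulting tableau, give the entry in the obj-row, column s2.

7/2

Ratio test on column x1 — row 1: 15/5 = 3; row 2: 8/4 = 2. Minimum is 2 at row 2 (s2 leaves); pivot element 4.
Divide row 2 by 4; eliminate column x1 from the other rows.
Second iteration: most negative obj-row entry is -11/2 in column x2, so x2 enters.
Ratio test on column x2 — row 1: entry -3/2 ≤ 0; row 2: 2/(1/2) = 4. Minimum is 4 at row 2 (x1 leaves); pivot element 1/2.
Divide row 2 by 1/2; eliminate column x2 from the other rows.
After both pivots, the entry at the obj-row, column s2 is 7/2.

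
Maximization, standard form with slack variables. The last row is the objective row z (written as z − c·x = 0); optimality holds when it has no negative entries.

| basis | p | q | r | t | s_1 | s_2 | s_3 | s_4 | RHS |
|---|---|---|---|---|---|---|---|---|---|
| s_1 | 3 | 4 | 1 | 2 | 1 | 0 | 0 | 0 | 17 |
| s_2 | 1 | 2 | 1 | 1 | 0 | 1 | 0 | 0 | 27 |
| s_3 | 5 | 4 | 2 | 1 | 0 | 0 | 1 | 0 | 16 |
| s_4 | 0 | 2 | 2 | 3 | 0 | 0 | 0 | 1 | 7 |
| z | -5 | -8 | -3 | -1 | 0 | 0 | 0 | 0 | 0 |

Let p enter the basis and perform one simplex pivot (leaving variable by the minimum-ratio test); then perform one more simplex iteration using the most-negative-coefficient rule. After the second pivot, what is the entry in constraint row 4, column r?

1

Ratio test on column p — row 1: 17/3 = 17/3; row 2: 27/1 = 27; row 3: 16/5 = 16/5; row 4: entry 0 ≤ 0. Minimum is 16/5 at row 3 (s_3 leaves); pivot element 5.
Divide row 3 by 5; eliminate column p from the other rows.
Second iteration: most negative z-row entry is -4 in column q, so q enters.
Ratio test on column q — row 1: (37/5)/(8/5) = 37/8; row 2: (119/5)/(6/5) = 119/6; row 3: (16/5)/(4/5) = 4; row 4: 7/2 = 7/2. Minimum is 7/2 at row 4 (s_4 leaves); pivot element 2.
Divide row 4 by 2; eliminate column q from the other rows.
After both pivots, the entry at constraint row 4, column r is 1.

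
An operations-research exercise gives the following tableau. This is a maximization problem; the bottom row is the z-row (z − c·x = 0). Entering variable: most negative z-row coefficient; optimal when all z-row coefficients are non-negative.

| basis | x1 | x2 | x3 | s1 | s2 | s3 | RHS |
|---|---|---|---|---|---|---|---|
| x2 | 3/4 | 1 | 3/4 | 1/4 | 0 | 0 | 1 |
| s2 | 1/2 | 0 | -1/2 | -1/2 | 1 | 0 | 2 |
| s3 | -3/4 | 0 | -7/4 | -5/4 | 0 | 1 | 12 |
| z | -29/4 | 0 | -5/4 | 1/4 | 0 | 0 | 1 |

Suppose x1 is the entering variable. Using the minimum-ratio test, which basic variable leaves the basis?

Column x1 entries and ratios — x2: 1/(3/4) = 4/3; s2: 2/(1/2) = 4; s3: -3/4 ≤ 0, skip.
Smallest ratio is 4/3 in the row of x2, so x2 leaves.

x2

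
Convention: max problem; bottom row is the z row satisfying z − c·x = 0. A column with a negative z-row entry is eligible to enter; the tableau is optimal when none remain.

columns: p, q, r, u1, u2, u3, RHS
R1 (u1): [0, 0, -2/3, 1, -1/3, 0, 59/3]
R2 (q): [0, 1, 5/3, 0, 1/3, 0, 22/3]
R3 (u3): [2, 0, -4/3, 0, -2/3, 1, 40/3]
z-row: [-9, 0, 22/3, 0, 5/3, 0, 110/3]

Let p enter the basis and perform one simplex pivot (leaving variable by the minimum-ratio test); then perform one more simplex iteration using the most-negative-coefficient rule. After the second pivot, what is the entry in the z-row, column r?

8

Ratio test on column p — row 1: entry 0 ≤ 0; row 2: entry 0 ≤ 0; row 3: (40/3)/2 = 20/3. Minimum is 20/3 at row 3 (u3 leaves); pivot element 2.
Divide row 3 by 2; eliminate column p from the other rows.
Second iteration: most negative z-row entry is -4/3 in column u2, so u2 enters.
Ratio test on column u2 — row 1: entry -1/3 ≤ 0; row 2: (22/3)/(1/3) = 22; row 3: entry -1/3 ≤ 0. Minimum is 22 at row 2 (q leaves); pivot element 1/3.
Divide row 2 by 1/3; eliminate column u2 from the other rows.
After both pivots, the entry at the z-row, column r is 8.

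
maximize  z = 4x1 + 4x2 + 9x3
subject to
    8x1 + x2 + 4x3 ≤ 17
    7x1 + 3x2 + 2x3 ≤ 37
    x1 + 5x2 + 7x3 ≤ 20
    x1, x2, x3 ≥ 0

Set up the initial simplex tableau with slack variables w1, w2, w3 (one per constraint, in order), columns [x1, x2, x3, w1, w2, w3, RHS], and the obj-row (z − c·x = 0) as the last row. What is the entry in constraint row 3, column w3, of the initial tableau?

Slack w3 belongs to constraint 3; its column is the unit vector e_3, so the entry in row 3 is 1.

1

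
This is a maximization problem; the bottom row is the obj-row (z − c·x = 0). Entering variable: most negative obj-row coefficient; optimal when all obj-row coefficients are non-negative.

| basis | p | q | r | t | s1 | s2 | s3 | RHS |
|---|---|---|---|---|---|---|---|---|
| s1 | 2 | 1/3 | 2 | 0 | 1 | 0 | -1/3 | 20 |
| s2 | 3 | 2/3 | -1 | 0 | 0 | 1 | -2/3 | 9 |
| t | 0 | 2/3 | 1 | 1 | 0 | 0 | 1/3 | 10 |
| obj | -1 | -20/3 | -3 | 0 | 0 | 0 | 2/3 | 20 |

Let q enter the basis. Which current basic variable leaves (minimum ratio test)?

Column q entries and ratios — s1: 20/(1/3) = 60; s2: 9/(2/3) = 27/2; t: 10/(2/3) = 15.
Smallest ratio is 27/2 in the row of s2, so s2 leaves.

s2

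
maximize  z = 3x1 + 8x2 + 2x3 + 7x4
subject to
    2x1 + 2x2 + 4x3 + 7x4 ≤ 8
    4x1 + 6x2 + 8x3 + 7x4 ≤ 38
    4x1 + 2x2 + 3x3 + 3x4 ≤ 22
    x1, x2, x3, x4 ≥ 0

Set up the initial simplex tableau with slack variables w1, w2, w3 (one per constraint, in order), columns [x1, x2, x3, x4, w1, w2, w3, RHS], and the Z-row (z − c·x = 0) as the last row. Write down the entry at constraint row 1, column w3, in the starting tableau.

Slack w3 belongs to constraint 3; its column is the unit vector e_3, so the entry in row 1 is 0.

0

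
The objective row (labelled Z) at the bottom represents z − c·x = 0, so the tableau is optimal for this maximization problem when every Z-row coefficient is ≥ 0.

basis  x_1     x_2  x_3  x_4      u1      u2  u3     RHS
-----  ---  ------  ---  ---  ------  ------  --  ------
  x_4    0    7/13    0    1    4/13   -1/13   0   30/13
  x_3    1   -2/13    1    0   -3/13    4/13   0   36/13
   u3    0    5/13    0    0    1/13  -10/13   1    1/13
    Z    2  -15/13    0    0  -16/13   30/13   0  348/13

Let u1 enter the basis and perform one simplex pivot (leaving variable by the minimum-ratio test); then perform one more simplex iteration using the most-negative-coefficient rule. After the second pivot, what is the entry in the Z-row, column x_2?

Ratio test on column u1 — row 1: (30/13)/(4/13) = 15/2; row 2: entry -3/13 ≤ 0; row 3: (1/13)/(1/13) = 1. Minimum is 1 at row 3 (u3 leaves); pivot element 1/13.
Divide row 3 by 1/13; eliminate column u1 from the other rows.
Second iteration: most negative Z-row entry is -10 in column u2, so u2 enters.
Ratio test on column u2 — row 1: 2/3 = 2/3; row 2: entry -2 ≤ 0; row 3: entry -10 ≤ 0. Minimum is 2/3 at row 1 (x_4 leaves); pivot element 3.
Divide row 1 by 3; eliminate column u2 from the other rows.
After both pivots, the entry at the Z-row, column x_2 is 5/3.

5/3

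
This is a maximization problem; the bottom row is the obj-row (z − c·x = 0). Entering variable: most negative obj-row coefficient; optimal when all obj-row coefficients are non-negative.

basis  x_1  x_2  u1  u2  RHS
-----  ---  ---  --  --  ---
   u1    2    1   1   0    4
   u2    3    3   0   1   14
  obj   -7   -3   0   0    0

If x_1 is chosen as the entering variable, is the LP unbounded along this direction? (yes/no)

Column x_1 has positive entries in row(s) 1, 2, so the ratio test bounds it — not unbounded.

no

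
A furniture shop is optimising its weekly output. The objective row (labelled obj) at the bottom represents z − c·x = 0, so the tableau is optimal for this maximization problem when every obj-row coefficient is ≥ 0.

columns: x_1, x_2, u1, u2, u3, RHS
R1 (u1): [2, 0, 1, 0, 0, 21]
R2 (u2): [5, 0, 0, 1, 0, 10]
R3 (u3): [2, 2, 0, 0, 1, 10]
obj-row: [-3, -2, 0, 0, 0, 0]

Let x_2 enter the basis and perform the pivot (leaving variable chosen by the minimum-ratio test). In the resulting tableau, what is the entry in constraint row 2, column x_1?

Ratio test on column x_2 — row 1: entry 0 ≤ 0; row 2: entry 0 ≤ 0; row 3: 10/2 = 5. Minimum is 5 at row 3 (u3 leaves); pivot element 2.
Divide row 3 by 2; eliminate column x_2 from the other rows.
Row 2 update in column x_1: 5 − 0·1 = 5.

5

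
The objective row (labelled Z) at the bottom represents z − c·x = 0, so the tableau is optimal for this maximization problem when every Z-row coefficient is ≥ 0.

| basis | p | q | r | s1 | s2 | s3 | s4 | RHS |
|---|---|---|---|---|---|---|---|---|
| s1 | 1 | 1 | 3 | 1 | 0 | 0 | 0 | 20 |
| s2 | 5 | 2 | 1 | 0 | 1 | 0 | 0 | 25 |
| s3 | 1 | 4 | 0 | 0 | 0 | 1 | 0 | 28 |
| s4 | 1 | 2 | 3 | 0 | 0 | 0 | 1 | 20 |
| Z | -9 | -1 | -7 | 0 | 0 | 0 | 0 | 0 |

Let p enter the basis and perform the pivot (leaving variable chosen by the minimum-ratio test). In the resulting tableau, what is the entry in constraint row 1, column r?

14/5

Ratio test on column p — row 1: 20/1 = 20; row 2: 25/5 = 5; row 3: 28/1 = 28; row 4: 20/1 = 20. Minimum is 5 at row 2 (s2 leaves); pivot element 5.
Divide row 2 by 5; eliminate column p from the other rows.
Row 1 update in column r: 3 − 1·(1/5) = 14/5.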